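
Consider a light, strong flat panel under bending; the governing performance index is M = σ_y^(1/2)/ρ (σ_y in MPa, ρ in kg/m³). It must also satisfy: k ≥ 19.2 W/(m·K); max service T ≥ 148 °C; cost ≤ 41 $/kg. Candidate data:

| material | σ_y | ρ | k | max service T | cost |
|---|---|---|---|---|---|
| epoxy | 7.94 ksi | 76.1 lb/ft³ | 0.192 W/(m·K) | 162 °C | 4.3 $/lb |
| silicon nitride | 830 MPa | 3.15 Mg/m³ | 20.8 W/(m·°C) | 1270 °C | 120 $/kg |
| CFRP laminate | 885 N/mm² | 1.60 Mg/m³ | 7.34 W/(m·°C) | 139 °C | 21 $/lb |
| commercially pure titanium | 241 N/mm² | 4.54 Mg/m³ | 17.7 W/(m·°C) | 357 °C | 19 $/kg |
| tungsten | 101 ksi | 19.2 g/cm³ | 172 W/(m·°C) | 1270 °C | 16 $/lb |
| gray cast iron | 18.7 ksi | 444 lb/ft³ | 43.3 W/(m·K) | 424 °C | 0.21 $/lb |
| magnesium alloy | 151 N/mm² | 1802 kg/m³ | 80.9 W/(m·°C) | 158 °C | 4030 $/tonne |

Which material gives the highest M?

Screen on constraints: k ≥ 19.2 W/(m·K); max service T ≥ 148 °C; cost ≤ 41 $/kg. Survivors: tungsten, gray cast iron, magnesium alloy.
Normalizing units and computing the index:
  tungsten: σ_y = 696.4 MPa, ρ = 19200 kg/m³
  gray cast iron: σ_y = 128.9 MPa, ρ = 7112 kg/m³
  magnesium alloy: σ_y = 151.0 MPa, ρ = 1802 kg/m³
  magnesium alloy: M = 6.82×10⁻³
  gray cast iron: M = 1.60×10⁻³
  tungsten: M = 1.37×10⁻³
The maximum is for magnesium alloy.

magnesium alloy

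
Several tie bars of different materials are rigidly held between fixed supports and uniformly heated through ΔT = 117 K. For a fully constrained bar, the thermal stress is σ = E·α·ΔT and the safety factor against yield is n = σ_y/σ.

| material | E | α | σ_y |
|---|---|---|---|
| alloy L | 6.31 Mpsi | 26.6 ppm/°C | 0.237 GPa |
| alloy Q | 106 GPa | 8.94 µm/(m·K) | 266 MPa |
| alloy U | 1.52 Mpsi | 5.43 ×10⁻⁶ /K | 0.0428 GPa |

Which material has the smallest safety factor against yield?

alloy L

With everything in SI (GPa, ×10⁻⁶/K, MPa):
  alloy L: E = 43.51, α = 26.6, σ_y = 237.0 → σ = 135 MPa, n = 1.75
  alloy Q: E = 106.0, α = 8.94, σ_y = 266.0 → σ = 111 MPa, n = 2.40
  alloy U: E = 10.48, α = 5.43, σ_y = 42.80 → σ = 6.66 MPa, n = 6.43
Smallest n: alloy L with n = 1.75.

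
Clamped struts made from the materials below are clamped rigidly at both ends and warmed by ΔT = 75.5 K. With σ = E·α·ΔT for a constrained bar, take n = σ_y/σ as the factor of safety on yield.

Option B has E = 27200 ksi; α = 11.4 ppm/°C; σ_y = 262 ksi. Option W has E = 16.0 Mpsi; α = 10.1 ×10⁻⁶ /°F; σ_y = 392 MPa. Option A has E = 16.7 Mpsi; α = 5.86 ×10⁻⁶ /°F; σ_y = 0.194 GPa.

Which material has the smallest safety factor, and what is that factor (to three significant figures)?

Converting E to GPa, α to ×10⁻⁶/K, σ_y to MPa, then σ and n for each:
  option B: E = 187.5, α = 11.4, σ_y = 1806 → σ = 161 MPa, n = 11.2
  option W: E = 110.3, α = 18.2, σ_y = 392.0 → σ = 151 MPa, n = 2.59
  option A: E = 115.1, α = 10.5, σ_y = 194.0 → σ = 91.7 MPa, n = 2.12
Option A has the lowest safety factor, n = 2.12.

option A, n = 2.12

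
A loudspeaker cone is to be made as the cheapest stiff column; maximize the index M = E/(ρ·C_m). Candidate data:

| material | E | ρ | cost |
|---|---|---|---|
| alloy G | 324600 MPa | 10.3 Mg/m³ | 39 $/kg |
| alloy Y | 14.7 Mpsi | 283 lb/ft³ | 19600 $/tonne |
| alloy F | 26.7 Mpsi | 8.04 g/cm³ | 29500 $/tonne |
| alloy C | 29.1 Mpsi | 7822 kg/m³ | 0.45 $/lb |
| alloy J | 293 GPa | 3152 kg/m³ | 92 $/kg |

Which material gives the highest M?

After converting to SI:
  alloy G: E = 324.6 GPa, ρ = 10300 kg/m³, cost = 39.00 $/kg
  alloy Y: E = 101.4 GPa, ρ = 4533 kg/m³, cost = 19.60 $/kg
  alloy F: E = 184.1 GPa, ρ = 8040 kg/m³, cost = 29.50 $/kg
  alloy C: E = 200.6 GPa, ρ = 7822 kg/m³, cost = 0.9921 $/kg
  alloy J: E = 293.0 GPa, ρ = 3152 kg/m³, cost = 92.00 $/kg
  alloy C: M = 25.9 MN·m per $
  alloy Y: M = 1.14 MN·m per $
  alloy J: M = 1.01 MN·m per $
  alloy G: M = 0.808 MN·m per $
  alloy F: M = 0.776 MN·m per $
Alloy C has the largest M.

alloy C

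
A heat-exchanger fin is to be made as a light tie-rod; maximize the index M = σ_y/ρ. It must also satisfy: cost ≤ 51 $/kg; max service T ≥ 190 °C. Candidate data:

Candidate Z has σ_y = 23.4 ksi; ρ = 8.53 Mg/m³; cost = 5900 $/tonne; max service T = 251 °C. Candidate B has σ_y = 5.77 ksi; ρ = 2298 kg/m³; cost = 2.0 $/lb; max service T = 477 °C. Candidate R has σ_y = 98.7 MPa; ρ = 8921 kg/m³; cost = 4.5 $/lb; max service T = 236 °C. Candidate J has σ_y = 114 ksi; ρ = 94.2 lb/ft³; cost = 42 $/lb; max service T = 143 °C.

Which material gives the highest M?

Screen on constraints: cost ≤ 51 $/kg; max service T ≥ 190 °C. Survivors: candidate Z, candidate B, candidate R.
Normalizing units and computing the index:
  candidate Z: σ_y = 161.3 MPa, ρ = 8530 kg/m³
  candidate B: σ_y = 39.78 MPa, ρ = 2298 kg/m³
  candidate R: σ_y = 98.70 MPa, ρ = 8921 kg/m³
  candidate Z: M = 18.9 kN·m/kg
  candidate B: M = 17.3 kN·m/kg
  candidate R: M = 11.1 kN·m/kg
The maximum is for candidate Z.

candidate Z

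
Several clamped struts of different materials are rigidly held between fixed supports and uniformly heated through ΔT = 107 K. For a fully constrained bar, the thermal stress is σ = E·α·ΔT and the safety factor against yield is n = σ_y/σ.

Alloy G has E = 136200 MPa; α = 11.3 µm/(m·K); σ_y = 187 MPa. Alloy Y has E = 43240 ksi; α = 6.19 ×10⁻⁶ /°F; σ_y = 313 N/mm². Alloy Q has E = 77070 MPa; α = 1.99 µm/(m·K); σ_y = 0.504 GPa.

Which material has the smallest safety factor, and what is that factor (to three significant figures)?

alloy Y, n = 0.881

With everything in SI (GPa, ×10⁻⁶/K, MPa):
  alloy G: E = 136.2, α = 11.3, σ_y = 187.0 → σ = 165 MPa, n = 1.14
  alloy Y: E = 298.1, α = 11.1, σ_y = 313.0 → σ = 355 MPa, n = 0.881
  alloy Q: E = 77.07, α = 1.99, σ_y = 504.0 → σ = 16.4 MPa, n = 30.7
Alloy Y has the lowest safety factor, n = 0.881.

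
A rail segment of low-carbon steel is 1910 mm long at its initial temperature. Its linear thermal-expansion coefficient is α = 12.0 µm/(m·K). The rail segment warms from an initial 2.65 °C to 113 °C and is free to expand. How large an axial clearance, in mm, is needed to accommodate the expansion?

ΔT = 113 − 2.65 = 110.3 K.
ΔL = α·L₀·ΔT = 12.0×10⁻⁶ × 1910 mm × 110.3 K = 2.53 mm.

2.53 mm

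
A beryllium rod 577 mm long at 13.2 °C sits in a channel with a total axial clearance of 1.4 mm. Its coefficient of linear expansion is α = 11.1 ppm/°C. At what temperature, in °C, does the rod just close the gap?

α·L₀·ΔT = 1.4 mm ⇒ ΔT = 1.4 / (11.1×10⁻⁶ × 577.0) = 218.6 K.
T = 13.2 + 218.6 = 231.8 °C.

232 °C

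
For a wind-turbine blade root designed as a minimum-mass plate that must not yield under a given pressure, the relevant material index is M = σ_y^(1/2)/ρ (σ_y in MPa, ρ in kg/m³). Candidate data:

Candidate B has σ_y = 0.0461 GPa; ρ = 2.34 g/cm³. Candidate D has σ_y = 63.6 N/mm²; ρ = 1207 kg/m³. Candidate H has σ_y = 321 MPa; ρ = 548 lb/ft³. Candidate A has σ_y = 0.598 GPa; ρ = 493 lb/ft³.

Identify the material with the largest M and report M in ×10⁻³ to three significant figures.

In SI units:
  candidate B: σ_y = 46.10 MPa, ρ = 2340 kg/m³
  candidate D: σ_y = 63.60 MPa, ρ = 1207 kg/m³
  candidate H: σ_y = 321.0 MPa, ρ = 8778 kg/m³
  candidate A: σ_y = 598.0 MPa, ρ = 7897 kg/m³
  candidate D: M = 6.61×10⁻³
  candidate A: M = 3.10×10⁻³
  candidate B: M = 2.90×10⁻³
  candidate H: M = 2.04×10⁻³
Candidate D ranks first.

candidate D, M = 6.61×10⁻³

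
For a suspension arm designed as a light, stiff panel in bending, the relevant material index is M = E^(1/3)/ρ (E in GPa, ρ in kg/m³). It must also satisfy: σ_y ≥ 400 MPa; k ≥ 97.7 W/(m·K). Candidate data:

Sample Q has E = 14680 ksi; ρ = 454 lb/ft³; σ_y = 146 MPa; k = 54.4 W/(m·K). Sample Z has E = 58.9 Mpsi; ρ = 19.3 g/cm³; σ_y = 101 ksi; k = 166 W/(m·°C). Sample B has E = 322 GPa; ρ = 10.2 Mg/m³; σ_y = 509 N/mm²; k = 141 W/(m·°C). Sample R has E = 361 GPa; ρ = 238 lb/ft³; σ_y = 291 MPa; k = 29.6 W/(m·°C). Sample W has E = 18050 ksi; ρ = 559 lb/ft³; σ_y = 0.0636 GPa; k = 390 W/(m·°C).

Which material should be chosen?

sample B

Screen on constraints: σ_y ≥ 400 MPa; k ≥ 97.7 W/(m·K). Survivors: sample Z, sample B.
After converting to SI:
  sample Z: E = 406.1 GPa, ρ = 19300 kg/m³
  sample B: E = 322.0 GPa, ρ = 10200 kg/m³
  sample B: M = 0.672×10⁻³
  sample Z: M = 0.384×10⁻³
Sample B has the largest M.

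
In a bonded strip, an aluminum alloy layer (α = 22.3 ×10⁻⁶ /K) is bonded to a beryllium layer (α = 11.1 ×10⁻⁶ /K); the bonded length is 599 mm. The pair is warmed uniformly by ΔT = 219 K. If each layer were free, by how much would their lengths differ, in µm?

Δα = |22.3 − 11.1|×10⁻⁶/K = 11.2×10⁻⁶/K.
ΔL_mismatch = Δα·L·ΔT = 11.2×10⁻⁶ × 599.0 mm × 219.0 K = 1470 µm.

1470 µm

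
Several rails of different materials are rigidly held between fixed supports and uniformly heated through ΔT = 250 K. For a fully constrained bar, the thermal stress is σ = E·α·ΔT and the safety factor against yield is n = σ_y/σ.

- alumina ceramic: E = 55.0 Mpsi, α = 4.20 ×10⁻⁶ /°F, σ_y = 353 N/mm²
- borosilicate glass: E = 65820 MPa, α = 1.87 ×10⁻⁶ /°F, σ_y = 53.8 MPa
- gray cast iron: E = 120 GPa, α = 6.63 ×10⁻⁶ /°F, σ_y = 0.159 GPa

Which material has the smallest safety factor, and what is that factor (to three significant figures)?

gray cast iron, n = 0.444

Converting E to GPa, α to ×10⁻⁶/K, σ_y to MPa, then σ and n for each:
  alumina ceramic: E = 379.2, α = 7.56, σ_y = 353.0 → σ = 717 MPa, n = 0.493
  borosilicate glass: E = 65.82, α = 3.37, σ_y = 53.80 → σ = 55.4 MPa, n = 0.971
  gray cast iron: E = 120.0, α = 11.9, σ_y = 159.0 → σ = 358 MPa, n = 0.444
Smallest n: gray cast iron with n = 0.444.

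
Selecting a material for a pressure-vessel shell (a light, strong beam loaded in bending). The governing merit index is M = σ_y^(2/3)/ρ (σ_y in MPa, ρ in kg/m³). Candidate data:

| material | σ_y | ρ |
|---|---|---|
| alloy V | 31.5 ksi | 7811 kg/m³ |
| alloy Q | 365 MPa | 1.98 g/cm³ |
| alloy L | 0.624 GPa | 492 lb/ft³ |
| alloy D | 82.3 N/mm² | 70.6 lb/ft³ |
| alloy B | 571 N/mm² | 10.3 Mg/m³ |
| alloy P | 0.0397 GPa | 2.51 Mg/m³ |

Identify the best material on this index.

Convert each candidate to consistent units, then evaluate M:
  alloy V: σ_y = 217.2 MPa, ρ = 7811 kg/m³
  alloy Q: σ_y = 365.0 MPa, ρ = 1980 kg/m³
  alloy L: σ_y = 624.0 MPa, ρ = 7881 kg/m³
  alloy D: σ_y = 82.30 MPa, ρ = 1131 kg/m³
  alloy B: σ_y = 571.0 MPa, ρ = 10300 kg/m³
  alloy P: σ_y = 39.70 MPa, ρ = 2510 kg/m³
  alloy Q: M = 25.8×10⁻³
  alloy D: M = 16.7×10⁻³
  alloy L: M = 9.27×10⁻³
  alloy B: M = 6.68×10⁻³
  alloy P: M = 4.64×10⁻³
  alloy V: M = 4.63×10⁻³
Highest index: alloy Q.

alloy Q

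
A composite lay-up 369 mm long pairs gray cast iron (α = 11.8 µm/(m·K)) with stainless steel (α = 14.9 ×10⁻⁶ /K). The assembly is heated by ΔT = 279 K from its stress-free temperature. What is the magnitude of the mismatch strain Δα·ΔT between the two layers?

Δα = |11.8 − 14.9|×10⁻⁶/K = 3.10×10⁻⁶/K.
Mismatch strain = Δα·ΔT = 3.10×10⁻⁶ × 279.0 = 8.65×10⁻⁴.

8.65×10⁻⁴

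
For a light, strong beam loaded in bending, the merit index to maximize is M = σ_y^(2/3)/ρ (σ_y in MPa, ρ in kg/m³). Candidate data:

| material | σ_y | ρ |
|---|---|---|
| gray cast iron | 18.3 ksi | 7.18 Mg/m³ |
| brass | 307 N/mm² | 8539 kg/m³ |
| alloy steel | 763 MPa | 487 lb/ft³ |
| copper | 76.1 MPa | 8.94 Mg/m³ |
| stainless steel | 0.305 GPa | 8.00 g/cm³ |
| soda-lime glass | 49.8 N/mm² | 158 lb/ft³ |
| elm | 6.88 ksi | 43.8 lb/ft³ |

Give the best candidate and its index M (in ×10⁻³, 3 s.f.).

Putting every candidate on a common basis:
  gray cast iron: σ_y = 126.2 MPa, ρ = 7180 kg/m³
  brass: σ_y = 307.0 MPa, ρ = 8539 kg/m³
  alloy steel: σ_y = 763.0 MPa, ρ = 7801 kg/m³
  copper: σ_y = 76.10 MPa, ρ = 8940 kg/m³
  stainless steel: σ_y = 305.0 MPa, ρ = 8000 kg/m³
  soda-lime glass: σ_y = 49.80 MPa, ρ = 2531 kg/m³
  elm: σ_y = 47.44 MPa, ρ = 701.6 kg/m³
  elm: M = 18.7×10⁻³
  alloy steel: M = 10.7×10⁻³
  stainless steel: M = 5.66×10⁻³
  soda-lime glass: M = 5.35×10⁻³
  brass: M = 5.33×10⁻³
  gray cast iron: M = 3.50×10⁻³
  copper: M = 2.01×10⁻³
The maximum is for elm.

elm, M = 18.7×10⁻³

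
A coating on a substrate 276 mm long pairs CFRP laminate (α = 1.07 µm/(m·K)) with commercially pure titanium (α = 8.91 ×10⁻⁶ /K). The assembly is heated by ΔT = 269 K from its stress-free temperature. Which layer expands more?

commercially pure titanium

α(CFRP laminate) = 1.07×10⁻⁶/K vs α(commercially pure titanium) = 8.91×10⁻⁶/K.
Higher α expands more for the same ΔT: commercially pure titanium.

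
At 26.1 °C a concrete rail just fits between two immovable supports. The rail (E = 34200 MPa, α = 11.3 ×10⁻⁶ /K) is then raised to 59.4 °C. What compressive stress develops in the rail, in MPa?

12.9 MPa

E = 34200 MPa = 34.20 GPa.
ΔT = 33.30 K. Constrained thermal stress σ = E·α·ΔT = 34.20×10³ MPa × 11.3×10⁻⁶ × 33.30 = 12.9 MPa (compressive).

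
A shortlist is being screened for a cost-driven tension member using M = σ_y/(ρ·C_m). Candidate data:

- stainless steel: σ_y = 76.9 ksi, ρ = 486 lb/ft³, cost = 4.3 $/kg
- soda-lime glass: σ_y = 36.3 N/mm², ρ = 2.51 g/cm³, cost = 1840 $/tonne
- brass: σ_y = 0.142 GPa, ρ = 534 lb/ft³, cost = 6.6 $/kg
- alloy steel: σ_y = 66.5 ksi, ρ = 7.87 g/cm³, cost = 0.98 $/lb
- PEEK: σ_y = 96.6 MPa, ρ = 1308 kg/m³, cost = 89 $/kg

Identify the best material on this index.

alloy steel

After converting to SI:
  stainless steel: σ_y = 530.2 MPa, ρ = 7785 kg/m³, cost = 4.300 $/kg
  soda-lime glass: σ_y = 36.30 MPa, ρ = 2510 kg/m³, cost = 1.840 $/kg
  brass: σ_y = 142.0 MPa, ρ = 8554 kg/m³, cost = 6.600 $/kg
  alloy steel: σ_y = 458.5 MPa, ρ = 7870 kg/m³, cost = 2.160 $/kg
  PEEK: σ_y = 96.60 MPa, ρ = 1308 kg/m³, cost = 89.00 $/kg
  alloy steel: M = 27.0 kN·m per $
  stainless steel: M = 15.8 kN·m per $
  soda-lime glass: M = 7.86 kN·m per $
  brass: M = 2.52 kN·m per $
  PEEK: M = 0.830 kN·m per $
Highest index: alloy steel.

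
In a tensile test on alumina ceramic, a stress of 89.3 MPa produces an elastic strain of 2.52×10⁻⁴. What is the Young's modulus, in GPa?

E = σ/ε = 89.3 MPa / 2.52×10⁻⁴ = 354400 MPa = 354 GPa.

354 GPa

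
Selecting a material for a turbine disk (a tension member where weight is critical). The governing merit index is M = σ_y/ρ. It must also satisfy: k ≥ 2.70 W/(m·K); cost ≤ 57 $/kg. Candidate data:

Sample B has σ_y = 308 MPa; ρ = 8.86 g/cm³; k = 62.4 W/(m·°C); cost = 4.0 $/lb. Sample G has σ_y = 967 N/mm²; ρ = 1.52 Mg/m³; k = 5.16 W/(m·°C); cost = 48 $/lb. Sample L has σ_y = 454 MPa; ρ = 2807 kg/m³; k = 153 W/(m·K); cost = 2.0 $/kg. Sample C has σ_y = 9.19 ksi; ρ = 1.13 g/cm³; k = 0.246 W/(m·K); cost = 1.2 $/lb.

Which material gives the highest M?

sample L

Screen on constraints: k ≥ 2.70 W/(m·K); cost ≤ 57 $/kg. Survivors: sample B, sample L.
Normalizing units and computing the index:
  sample B: σ_y = 308.0 MPa, ρ = 8860 kg/m³
  sample L: σ_y = 454.0 MPa, ρ = 2807 kg/m³
  sample L: M = 162 kN·m/kg
  sample B: M = 34.8 kN·m/kg
Sample L has the largest M.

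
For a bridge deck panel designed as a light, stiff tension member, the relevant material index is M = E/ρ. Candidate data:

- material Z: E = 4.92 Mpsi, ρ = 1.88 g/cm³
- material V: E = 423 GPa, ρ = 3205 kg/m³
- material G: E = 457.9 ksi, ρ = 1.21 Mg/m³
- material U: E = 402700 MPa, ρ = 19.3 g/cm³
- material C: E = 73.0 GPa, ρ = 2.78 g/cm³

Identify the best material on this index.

After converting to SI:
  material Z: E = 33.92 GPa, ρ = 1880 kg/m³
  material V: E = 423.0 GPa, ρ = 3205 kg/m³
  material G: E = 3.157 GPa, ρ = 1210 kg/m³
  material U: E = 402.7 GPa, ρ = 19300 kg/m³
  material C: E = 73.00 GPa, ρ = 2780 kg/m³
  material V: M = 132 MN·m/kg
  material C: M = 26.3 MN·m/kg
  material U: M = 20.9 MN·m/kg
  material Z: M = 18.0 MN·m/kg
  material G: M = 2.61 MN·m/kg
Material V ranks first.

material V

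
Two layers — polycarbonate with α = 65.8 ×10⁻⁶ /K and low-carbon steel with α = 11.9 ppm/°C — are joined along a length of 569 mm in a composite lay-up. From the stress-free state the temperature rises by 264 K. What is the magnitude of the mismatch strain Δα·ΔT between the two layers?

Δα = |65.8 − 11.9|×10⁻⁶/K = 53.9×10⁻⁶/K.
Mismatch strain = Δα·ΔT = 53.9×10⁻⁶ × 264.0 = 0.0142.

0.0142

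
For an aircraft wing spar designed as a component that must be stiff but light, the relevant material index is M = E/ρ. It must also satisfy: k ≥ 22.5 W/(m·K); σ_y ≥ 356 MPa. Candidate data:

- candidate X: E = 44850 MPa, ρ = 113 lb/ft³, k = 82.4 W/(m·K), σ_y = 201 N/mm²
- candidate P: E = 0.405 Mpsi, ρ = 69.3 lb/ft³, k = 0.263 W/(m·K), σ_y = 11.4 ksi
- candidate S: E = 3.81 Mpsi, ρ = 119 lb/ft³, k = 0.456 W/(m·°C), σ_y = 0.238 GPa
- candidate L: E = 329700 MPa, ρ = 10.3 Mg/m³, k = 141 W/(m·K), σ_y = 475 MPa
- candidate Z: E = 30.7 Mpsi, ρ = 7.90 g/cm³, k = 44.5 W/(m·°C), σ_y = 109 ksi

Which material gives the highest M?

Screen on constraints: k ≥ 22.5 W/(m·K); σ_y ≥ 356 MPa. Survivors: candidate L, candidate Z.
After converting to SI:
  candidate L: E = 329.7 GPa, ρ = 10300 kg/m³
  candidate Z: E = 211.7 GPa, ρ = 7900 kg/m³
  candidate L: M = 32.0 MN·m/kg
  candidate Z: M = 26.8 MN·m/kg
Candidate L has the largest M.

candidate L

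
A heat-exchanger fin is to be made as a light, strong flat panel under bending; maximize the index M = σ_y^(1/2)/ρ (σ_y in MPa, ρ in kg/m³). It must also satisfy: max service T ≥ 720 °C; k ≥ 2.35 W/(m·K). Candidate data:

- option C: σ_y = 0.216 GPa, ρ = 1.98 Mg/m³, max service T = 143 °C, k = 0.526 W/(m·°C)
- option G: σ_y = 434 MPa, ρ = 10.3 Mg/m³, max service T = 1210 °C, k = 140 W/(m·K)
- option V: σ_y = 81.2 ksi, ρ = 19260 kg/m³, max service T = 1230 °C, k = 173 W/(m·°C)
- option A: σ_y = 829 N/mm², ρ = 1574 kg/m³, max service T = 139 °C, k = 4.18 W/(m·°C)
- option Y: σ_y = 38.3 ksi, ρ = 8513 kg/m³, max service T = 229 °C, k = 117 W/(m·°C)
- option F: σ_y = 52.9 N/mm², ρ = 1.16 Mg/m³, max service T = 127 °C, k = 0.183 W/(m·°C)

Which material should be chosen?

option G

Screen on constraints: max service T ≥ 720 °C; k ≥ 2.35 W/(m·K). Survivors: option G, option V.
After converting to SI:
  option G: σ_y = 434.0 MPa, ρ = 10300 kg/m³
  option V: σ_y = 559.9 MPa, ρ = 19260 kg/m³
  option G: M = 2.02×10⁻³
  option V: M = 1.23×10⁻³
Option G ranks first.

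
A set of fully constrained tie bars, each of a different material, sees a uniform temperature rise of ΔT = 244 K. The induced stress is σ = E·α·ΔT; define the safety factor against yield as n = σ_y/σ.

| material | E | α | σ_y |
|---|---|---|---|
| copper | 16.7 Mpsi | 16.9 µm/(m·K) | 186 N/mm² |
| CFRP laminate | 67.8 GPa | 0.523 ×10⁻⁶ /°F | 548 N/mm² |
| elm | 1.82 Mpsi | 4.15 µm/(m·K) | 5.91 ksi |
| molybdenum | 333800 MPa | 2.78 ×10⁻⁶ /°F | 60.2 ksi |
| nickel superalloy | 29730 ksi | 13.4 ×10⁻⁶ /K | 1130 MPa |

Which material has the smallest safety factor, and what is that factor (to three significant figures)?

In consistent units (E in GPa, α in ×10⁻⁶/K, σ_y in MPa):
  copper: E = 115.1, α = 16.9, σ_y = 186.0 → σ = 475 MPa, n = 0.392
  CFRP laminate: E = 67.80, α = 0.941, σ_y = 548.0 → σ = 15.6 MPa, n = 35.2
  elm: E = 12.55, α = 4.15, σ_y = 40.75 → σ = 12.7 MPa, n = 3.21
  molybdenum: E = 333.8, α = 5.00, σ_y = 415.1 → σ = 408 MPa, n = 1.02
  nickel superalloy: E = 205.0, α = 13.4, σ_y = 1130 → σ = 670 MPa, n = 1.69
Copper has the lowest safety factor, n = 0.392.

copper, n = 0.392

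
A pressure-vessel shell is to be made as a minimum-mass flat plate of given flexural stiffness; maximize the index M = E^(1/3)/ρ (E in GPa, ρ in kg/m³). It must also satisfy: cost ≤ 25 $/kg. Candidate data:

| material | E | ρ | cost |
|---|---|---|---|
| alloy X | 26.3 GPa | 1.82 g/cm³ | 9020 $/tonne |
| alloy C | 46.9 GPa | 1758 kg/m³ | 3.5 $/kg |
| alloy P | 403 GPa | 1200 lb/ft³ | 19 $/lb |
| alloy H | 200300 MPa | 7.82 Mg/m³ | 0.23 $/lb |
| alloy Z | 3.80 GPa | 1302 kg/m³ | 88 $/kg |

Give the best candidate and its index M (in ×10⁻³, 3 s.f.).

alloy C, M = 2.05×10⁻³

Screen on constraints: cost ≤ 25 $/kg. Survivors: alloy X, alloy C, alloy H.
Normalizing units and computing the index:
  alloy X: E = 26.30 GPa, ρ = 1820 kg/m³
  alloy C: E = 46.90 GPa, ρ = 1758 kg/m³
  alloy H: E = 200.3 GPa, ρ = 7820 kg/m³
  alloy C: M = 2.05×10⁻³
  alloy X: M = 1.63×10⁻³
  alloy H: M = 0.748×10⁻³
Alloy C has the largest M.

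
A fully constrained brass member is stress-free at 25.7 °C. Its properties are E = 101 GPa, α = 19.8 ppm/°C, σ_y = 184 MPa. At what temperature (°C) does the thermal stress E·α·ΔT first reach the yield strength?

118 °C

E·α·ΔT = 184.0 MPa ⇒ ΔT = 184.0 / (101.0×10³ × 19.8×10⁻⁶) = 92.01 K.
T = 25.7 + 92.01 = 117.7 °C.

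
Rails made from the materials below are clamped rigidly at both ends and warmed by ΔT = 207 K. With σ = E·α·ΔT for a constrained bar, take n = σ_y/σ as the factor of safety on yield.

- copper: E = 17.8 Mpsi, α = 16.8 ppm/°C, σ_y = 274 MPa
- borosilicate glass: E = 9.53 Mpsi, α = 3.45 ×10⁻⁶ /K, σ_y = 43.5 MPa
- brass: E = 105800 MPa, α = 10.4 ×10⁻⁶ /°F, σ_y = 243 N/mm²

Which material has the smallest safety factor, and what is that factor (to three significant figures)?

brass, n = 0.593

With everything in SI (GPa, ×10⁻⁶/K, MPa):
  copper: E = 122.7, α = 16.8, σ_y = 274.0 → σ = 427 MPa, n = 0.642
  borosilicate glass: E = 65.71, α = 3.45, σ_y = 43.50 → σ = 46.9 MPa, n = 0.927
  brass: E = 105.8, α = 18.7, σ_y = 243.0 → σ = 410 MPa, n = 0.593
Smallest n: brass with n = 0.593.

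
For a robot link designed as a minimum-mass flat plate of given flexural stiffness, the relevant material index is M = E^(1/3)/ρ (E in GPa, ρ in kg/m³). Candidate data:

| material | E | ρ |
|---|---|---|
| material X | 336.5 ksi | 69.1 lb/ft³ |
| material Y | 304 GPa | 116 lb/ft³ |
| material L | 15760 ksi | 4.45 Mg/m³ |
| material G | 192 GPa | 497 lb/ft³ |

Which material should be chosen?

In SI units:
  material X: E = 2.320 GPa, ρ = 1107 kg/m³
  material Y: E = 304.0 GPa, ρ = 1858 kg/m³
  material L: E = 108.7 GPa, ρ = 4450 kg/m³
  material G: E = 192.0 GPa, ρ = 7961 kg/m³
  material Y: M = 3.62×10⁻³
  material X: M = 1.20×10⁻³
  material L: M = 1.07×10⁻³
  material G: M = 0.725×10⁻³
Highest index: material Y.

material Y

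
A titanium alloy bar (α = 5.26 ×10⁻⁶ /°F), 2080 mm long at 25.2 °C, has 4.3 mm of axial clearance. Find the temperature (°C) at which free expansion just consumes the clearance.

α = 5.26×10⁻⁶/°F × 9/5 = 9.47×10⁻⁶/K.
α·L₀·ΔT = 4.3 mm ⇒ ΔT = 4.3 / (9.47×10⁻⁶ × 2080.0) = 218.3 K.
T = 25.2 + 218.3 = 243.5 °C.

244 °C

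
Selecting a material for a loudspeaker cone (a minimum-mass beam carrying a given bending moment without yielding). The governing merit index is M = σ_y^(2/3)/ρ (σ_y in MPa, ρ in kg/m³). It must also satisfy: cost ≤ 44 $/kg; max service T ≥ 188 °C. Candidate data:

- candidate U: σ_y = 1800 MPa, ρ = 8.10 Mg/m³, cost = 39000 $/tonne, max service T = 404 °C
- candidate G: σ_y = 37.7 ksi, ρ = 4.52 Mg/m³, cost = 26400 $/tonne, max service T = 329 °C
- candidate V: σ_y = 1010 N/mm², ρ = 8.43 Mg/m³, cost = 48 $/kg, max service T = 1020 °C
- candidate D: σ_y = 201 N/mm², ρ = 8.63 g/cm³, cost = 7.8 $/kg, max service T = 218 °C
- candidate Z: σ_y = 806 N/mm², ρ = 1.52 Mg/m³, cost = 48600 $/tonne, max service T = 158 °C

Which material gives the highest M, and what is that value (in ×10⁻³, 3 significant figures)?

candidate U, M = 18.3×10⁻³

Screen on constraints: cost ≤ 44 $/kg; max service T ≥ 188 °C. Survivors: candidate U, candidate G, candidate D.
After converting to SI:
  candidate U: σ_y = 1800 MPa, ρ = 8100 kg/m³
  candidate G: σ_y = 259.9 MPa, ρ = 4520 kg/m³
  candidate D: σ_y = 201.0 MPa, ρ = 8630 kg/m³
  candidate U: M = 18.3×10⁻³
  candidate G: M = 9.01×10⁻³
  candidate D: M = 3.98×10⁻³
Candidate U has the largest M.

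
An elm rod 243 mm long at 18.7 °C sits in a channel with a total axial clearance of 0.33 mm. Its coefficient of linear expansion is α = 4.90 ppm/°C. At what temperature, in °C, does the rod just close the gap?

296 °C

α·L₀·ΔT = 0.33 mm ⇒ ΔT = 0.33 / (4.90×10⁻⁶ × 243.0) = 277.1 K.
T = 18.7 + 277.1 = 295.8 °C.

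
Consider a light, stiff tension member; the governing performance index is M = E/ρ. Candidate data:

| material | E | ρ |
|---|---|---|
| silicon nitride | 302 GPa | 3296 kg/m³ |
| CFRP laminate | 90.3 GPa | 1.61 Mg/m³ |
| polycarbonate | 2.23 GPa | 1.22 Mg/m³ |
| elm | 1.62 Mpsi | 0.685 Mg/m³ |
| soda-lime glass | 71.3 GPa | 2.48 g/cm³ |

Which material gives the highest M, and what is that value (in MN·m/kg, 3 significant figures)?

Putting every candidate on a common basis:
  silicon nitride: E = 302.0 GPa, ρ = 3296 kg/m³
  CFRP laminate: E = 90.30 GPa, ρ = 1610 kg/m³
  polycarbonate: E = 2.230 GPa, ρ = 1220 kg/m³
  elm: E = 11.17 GPa, ρ = 685.0 kg/m³
  soda-lime glass: E = 71.30 GPa, ρ = 2480 kg/m³
  silicon nitride: M = 91.6 MN·m/kg
  CFRP laminate: M = 56.1 MN·m/kg
  soda-lime glass: M = 28.8 MN·m/kg
  elm: M = 16.3 MN·m/kg
  polycarbonate: M = 1.83 MN·m/kg
Silicon nitride has the largest M.

silicon nitride, M = 91.6 MN·m/kg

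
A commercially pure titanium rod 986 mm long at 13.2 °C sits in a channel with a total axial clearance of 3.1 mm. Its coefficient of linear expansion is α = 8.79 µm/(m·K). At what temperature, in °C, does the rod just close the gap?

α·L₀·ΔT = 3.1 mm ⇒ ΔT = 3.1 / (8.79×10⁻⁶ × 986.0) = 357.7 K.
T = 13.2 + 357.7 = 370.9 °C.

371 °C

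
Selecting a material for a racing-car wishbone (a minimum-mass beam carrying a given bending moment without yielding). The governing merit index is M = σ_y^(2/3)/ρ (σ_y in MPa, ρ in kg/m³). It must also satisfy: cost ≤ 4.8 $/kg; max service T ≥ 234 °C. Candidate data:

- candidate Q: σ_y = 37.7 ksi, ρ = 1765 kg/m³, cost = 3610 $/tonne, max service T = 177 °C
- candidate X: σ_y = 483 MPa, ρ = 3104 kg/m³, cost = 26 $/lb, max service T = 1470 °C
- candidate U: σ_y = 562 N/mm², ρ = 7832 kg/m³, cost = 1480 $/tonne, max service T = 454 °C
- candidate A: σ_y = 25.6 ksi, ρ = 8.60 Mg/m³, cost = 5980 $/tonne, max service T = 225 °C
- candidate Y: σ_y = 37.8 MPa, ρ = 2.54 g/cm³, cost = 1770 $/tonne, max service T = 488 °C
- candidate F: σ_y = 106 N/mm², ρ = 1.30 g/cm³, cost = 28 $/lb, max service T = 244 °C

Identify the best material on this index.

Screen on constraints: cost ≤ 4.8 $/kg; max service T ≥ 234 °C. Survivors: candidate U, candidate Y.
After converting to SI:
  candidate U: σ_y = 562.0 MPa, ρ = 7832 kg/m³
  candidate Y: σ_y = 37.80 MPa, ρ = 2540 kg/m³
  candidate U: M = 8.70×10⁻³
  candidate Y: M = 4.43×10⁻³
Highest index: candidate U.

candidate U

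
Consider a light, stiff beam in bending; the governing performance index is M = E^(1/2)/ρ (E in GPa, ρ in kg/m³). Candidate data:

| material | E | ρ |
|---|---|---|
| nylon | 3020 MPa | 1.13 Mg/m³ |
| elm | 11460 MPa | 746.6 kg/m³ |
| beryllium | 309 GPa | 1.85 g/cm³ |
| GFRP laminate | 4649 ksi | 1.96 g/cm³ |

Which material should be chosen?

Convert each candidate to consistent units, then evaluate M:
  nylon: E = 3.020 GPa, ρ = 1130 kg/m³
  elm: E = 11.46 GPa, ρ = 746.6 kg/m³
  beryllium: E = 309.0 GPa, ρ = 1850 kg/m³
  GFRP laminate: E = 32.05 GPa, ρ = 1960 kg/m³
  beryllium: M = 9.50×10⁻³
  elm: M = 4.53×10⁻³
  GFRP laminate: M = 2.89×10⁻³
  nylon: M = 1.54×10⁻³
Beryllium has the largest M.

beryllium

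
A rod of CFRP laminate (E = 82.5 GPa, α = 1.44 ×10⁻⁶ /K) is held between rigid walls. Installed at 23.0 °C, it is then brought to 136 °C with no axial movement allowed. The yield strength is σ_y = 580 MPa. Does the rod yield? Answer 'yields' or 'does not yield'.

does not yield

ΔT = 113.0 K. Constrained thermal stress σ = E·α·ΔT = 82.50×10³ MPa × 1.44×10⁻⁶ × 113.0 = 13.4 MPa (compressive).
Compare to σ_y = 580 MPa: σ < σ_y, so it does not yield.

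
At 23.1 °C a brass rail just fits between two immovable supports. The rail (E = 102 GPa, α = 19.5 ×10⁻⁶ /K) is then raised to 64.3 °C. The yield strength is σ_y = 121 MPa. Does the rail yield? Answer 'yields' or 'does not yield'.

does not yield

ΔT = 41.20 K. Constrained thermal stress σ = E·α·ΔT = 102.0×10³ MPa × 19.5×10⁻⁶ × 41.20 = 81.9 MPa (compressive).
Compare to σ_y = 121 MPa: σ < σ_y, so it does not yield.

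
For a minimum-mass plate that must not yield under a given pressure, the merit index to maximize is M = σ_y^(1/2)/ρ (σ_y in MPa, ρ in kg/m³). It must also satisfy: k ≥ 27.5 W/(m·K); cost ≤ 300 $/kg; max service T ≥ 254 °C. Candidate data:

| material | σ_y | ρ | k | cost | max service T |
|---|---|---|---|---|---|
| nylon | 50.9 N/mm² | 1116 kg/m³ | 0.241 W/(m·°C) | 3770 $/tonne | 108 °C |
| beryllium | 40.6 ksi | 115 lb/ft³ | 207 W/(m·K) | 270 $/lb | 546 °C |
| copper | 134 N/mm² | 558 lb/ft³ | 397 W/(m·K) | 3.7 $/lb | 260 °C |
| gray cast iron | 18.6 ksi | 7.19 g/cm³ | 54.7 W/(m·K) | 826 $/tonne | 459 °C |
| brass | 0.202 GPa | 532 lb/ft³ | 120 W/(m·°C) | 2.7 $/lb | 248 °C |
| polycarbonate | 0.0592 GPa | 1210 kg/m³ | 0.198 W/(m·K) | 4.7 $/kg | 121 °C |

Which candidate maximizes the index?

Screen on constraints: k ≥ 27.5 W/(m·K); cost ≤ 300 $/kg; max service T ≥ 254 °C. Survivors: copper, gray cast iron.
After converting to SI:
  copper: σ_y = 134.0 MPa, ρ = 8938 kg/m³
  gray cast iron: σ_y = 128.2 MPa, ρ = 7190 kg/m³
  gray cast iron: M = 1.58×10⁻³
  copper: M = 1.30×10⁻³
Gray cast iron ranks first.

gray cast iron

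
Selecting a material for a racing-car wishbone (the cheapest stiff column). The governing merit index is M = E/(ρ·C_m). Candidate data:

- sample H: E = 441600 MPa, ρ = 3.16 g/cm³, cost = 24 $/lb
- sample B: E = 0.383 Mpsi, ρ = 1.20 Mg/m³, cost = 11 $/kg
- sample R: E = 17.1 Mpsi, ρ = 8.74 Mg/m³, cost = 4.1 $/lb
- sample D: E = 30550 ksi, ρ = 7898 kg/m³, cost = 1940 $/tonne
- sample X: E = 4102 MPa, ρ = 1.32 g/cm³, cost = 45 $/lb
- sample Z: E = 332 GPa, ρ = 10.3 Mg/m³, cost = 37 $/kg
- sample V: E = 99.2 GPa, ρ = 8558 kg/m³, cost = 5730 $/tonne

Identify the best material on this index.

sample D

In SI units:
  sample H: E = 441.6 GPa, ρ = 3160 kg/m³, cost = 52.91 $/kg
  sample B: E = 2.641 GPa, ρ = 1200 kg/m³, cost = 11.00 $/kg
  sample R: E = 117.9 GPa, ρ = 8740 kg/m³, cost = 9.039 $/kg
  sample D: E = 210.6 GPa, ρ = 7898 kg/m³, cost = 1.940 $/kg
  sample X: E = 4.102 GPa, ρ = 1320 kg/m³, cost = 99.21 $/kg
  sample Z: E = 332.0 GPa, ρ = 10300 kg/m³, cost = 37.00 $/kg
  sample V: E = 99.20 GPa, ρ = 8558 kg/m³, cost = 5.730 $/kg
  sample D: M = 13.7 MN·m per $
  sample H: M = 2.64 MN·m per $
  sample V: M = 2.02 MN·m per $
  sample R: M = 1.49 MN·m per $
  sample Z: M = 0.871 MN·m per $
  sample B: M = 0.200 MN·m per $
  sample X: M = 0.0313 MN·m per $
Highest index: sample D.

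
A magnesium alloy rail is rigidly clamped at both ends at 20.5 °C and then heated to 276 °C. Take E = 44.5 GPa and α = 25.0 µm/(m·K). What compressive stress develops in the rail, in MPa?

ΔT = 255.5 K. Constrained thermal stress σ = E·α·ΔT = 44.50×10³ MPa × 25.0×10⁻⁶ × 255.5 = 284 MPa (compressive).

284 MPa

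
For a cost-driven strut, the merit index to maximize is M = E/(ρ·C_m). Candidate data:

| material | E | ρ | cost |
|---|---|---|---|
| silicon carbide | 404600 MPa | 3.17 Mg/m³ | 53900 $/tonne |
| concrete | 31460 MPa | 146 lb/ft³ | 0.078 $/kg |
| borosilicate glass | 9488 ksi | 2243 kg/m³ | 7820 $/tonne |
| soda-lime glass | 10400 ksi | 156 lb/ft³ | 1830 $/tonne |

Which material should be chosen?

concrete

After converting to SI:
  silicon carbide: E = 404.6 GPa, ρ = 3170 kg/m³, cost = 53.90 $/kg
  concrete: E = 31.46 GPa, ρ = 2339 kg/m³, cost = 0.07800 $/kg
  borosilicate glass: E = 65.42 GPa, ρ = 2243 kg/m³, cost = 7.820 $/kg
  soda-lime glass: E = 71.71 GPa, ρ = 2499 kg/m³, cost = 1.830 $/kg
  concrete: M = 172 MN·m per $
  soda-lime glass: M = 15.7 MN·m per $
  borosilicate glass: M = 3.73 MN·m per $
  silicon carbide: M = 2.37 MN·m per $
Highest index: concrete.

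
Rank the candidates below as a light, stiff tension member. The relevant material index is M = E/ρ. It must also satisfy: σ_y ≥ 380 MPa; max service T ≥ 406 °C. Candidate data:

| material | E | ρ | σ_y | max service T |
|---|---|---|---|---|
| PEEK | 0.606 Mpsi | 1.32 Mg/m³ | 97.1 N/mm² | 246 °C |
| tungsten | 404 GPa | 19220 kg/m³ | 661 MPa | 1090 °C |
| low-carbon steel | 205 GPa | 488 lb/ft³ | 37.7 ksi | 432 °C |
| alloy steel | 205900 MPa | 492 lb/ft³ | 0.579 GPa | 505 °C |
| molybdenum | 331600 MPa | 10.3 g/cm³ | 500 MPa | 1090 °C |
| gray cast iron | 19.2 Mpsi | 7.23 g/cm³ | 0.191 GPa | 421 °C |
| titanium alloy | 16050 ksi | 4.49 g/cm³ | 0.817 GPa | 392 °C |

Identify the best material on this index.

Screen on constraints: σ_y ≥ 380 MPa; max service T ≥ 406 °C. Survivors: tungsten, alloy steel, molybdenum.
In SI units:
  tungsten: E = 404.0 GPa, ρ = 19220 kg/m³
  alloy steel: E = 205.9 GPa, ρ = 7881 kg/m³
  molybdenum: E = 331.6 GPa, ρ = 10300 kg/m³
  molybdenum: M = 32.2 MN·m/kg
  alloy steel: M = 26.1 MN·m/kg
  tungsten: M = 21.0 MN·m/kg
Highest index: molybdenum.

molybdenum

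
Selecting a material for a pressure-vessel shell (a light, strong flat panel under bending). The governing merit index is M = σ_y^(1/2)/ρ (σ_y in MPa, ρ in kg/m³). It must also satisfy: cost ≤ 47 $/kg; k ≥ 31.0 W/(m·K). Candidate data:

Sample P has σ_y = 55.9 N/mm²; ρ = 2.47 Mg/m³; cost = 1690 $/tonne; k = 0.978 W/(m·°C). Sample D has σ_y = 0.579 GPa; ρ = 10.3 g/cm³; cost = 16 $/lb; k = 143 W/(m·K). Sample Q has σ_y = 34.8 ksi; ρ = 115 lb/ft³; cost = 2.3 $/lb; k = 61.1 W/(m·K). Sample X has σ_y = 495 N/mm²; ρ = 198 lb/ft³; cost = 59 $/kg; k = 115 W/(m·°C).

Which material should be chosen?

Screen on constraints: cost ≤ 47 $/kg; k ≥ 31.0 W/(m·K). Survivors: sample D, sample Q.
Putting every candidate on a common basis:
  sample D: σ_y = 579.0 MPa, ρ = 10300 kg/m³
  sample Q: σ_y = 239.9 MPa, ρ = 1842 kg/m³
  sample Q: M = 8.41×10⁻³
  sample D: M = 2.34×10⁻³
The maximum is for sample Q.

sample Q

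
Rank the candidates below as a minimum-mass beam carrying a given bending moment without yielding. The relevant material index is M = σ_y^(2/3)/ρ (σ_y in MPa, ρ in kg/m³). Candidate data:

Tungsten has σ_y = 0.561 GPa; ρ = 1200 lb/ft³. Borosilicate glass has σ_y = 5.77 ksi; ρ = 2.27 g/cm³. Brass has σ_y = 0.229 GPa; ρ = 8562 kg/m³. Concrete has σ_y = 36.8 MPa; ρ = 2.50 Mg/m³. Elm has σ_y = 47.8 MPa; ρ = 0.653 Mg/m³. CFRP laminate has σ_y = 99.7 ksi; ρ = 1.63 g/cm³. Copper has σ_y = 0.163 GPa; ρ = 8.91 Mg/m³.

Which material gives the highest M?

CFRP laminate

In SI units:
  tungsten: σ_y = 561.0 MPa, ρ = 19220 kg/m³
  borosilicate glass: σ_y = 39.78 MPa, ρ = 2270 kg/m³
  brass: σ_y = 229.0 MPa, ρ = 8562 kg/m³
  concrete: σ_y = 36.80 MPa, ρ = 2500 kg/m³
  elm: σ_y = 47.80 MPa, ρ = 653.0 kg/m³
  CFRP laminate: σ_y = 687.4 MPa, ρ = 1630 kg/m³
  copper: σ_y = 163.0 MPa, ρ = 8910 kg/m³
  CFRP laminate: M = 47.8×10⁻³
  elm: M = 20.2×10⁻³
  borosilicate glass: M = 5.13×10⁻³
  concrete: M = 4.43×10⁻³
  brass: M = 4.37×10⁻³
  tungsten: M = 3.54×10⁻³
  copper: M = 3.35×10⁻³
Highest index: CFRP laminate.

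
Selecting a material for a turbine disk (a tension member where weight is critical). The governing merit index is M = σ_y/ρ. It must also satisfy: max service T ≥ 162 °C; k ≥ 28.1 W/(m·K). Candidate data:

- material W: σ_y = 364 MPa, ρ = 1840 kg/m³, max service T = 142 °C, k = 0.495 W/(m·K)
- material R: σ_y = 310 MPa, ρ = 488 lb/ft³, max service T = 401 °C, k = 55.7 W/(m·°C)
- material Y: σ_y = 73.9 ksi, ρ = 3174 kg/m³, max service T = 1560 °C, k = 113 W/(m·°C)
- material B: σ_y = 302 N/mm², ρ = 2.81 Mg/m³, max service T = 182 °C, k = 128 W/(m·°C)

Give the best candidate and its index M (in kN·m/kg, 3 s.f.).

Screen on constraints: max service T ≥ 162 °C; k ≥ 28.1 W/(m·K). Survivors: material R, material Y, material B.
In SI units:
  material R: σ_y = 310.0 MPa, ρ = 7817 kg/m³
  material Y: σ_y = 509.5 MPa, ρ = 3174 kg/m³
  material B: σ_y = 302.0 MPa, ρ = 2810 kg/m³
  material Y: M = 161 kN·m/kg
  material B: M = 107 kN·m/kg
  material R: M = 39.7 kN·m/kg
Highest index: material Y.

material Y, M = 161 kN·m/kg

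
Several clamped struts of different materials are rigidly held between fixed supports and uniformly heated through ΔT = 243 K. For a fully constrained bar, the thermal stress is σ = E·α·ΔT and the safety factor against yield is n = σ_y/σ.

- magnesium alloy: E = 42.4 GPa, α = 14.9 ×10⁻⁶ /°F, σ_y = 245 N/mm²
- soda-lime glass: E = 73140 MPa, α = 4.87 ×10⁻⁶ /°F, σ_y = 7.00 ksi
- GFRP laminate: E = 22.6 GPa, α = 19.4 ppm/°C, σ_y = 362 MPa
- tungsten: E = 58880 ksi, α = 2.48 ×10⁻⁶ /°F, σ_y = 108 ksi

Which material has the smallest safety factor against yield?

soda-lime glass

Converting E to GPa, α to ×10⁻⁶/K, σ_y to MPa, then σ and n for each:
  magnesium alloy: E = 42.40, α = 26.8, σ_y = 245.0 → σ = 276 MPa, n = 0.887
  soda-lime glass: E = 73.14, α = 8.77, σ_y = 48.26 → σ = 156 MPa, n = 0.310
  GFRP laminate: E = 22.60, α = 19.4, σ_y = 362.0 → σ = 107 MPa, n = 3.40
  tungsten: E = 406.0, α = 4.46, σ_y = 744.6 → σ = 440 MPa, n = 1.69
The minimum is soda-lime glass at n = 0.310.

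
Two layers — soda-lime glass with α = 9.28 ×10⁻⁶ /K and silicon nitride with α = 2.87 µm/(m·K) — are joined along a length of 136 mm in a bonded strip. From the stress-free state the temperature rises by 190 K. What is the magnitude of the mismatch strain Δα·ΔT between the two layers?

1.22×10⁻³

Δα = |9.28 − 2.87|×10⁻⁶/K = 6.41×10⁻⁶/K.
Mismatch strain = Δα·ΔT = 6.41×10⁻⁶ × 190.0 = 1.22×10⁻³.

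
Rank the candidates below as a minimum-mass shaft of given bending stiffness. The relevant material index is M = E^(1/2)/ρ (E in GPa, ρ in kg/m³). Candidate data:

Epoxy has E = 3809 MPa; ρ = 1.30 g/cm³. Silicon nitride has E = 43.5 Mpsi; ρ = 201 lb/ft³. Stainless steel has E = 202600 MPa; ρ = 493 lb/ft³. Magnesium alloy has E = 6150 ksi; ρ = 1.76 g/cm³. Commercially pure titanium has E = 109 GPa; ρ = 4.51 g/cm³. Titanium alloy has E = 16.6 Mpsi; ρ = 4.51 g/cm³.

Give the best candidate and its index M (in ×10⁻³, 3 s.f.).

silicon nitride, M = 5.38×10⁻³

Putting every candidate on a common basis:
  epoxy: E = 3.809 GPa, ρ = 1300 kg/m³
  silicon nitride: E = 299.9 GPa, ρ = 3220 kg/m³
  stainless steel: E = 202.6 GPa, ρ = 7897 kg/m³
  magnesium alloy: E = 42.40 GPa, ρ = 1760 kg/m³
  commercially pure titanium: E = 109.0 GPa, ρ = 4510 kg/m³
  titanium alloy: E = 114.5 GPa, ρ = 4510 kg/m³
  silicon nitride: M = 5.38×10⁻³
  magnesium alloy: M = 3.70×10⁻³
  titanium alloy: M = 2.37×10⁻³
  commercially pure titanium: M = 2.31×10⁻³
  stainless steel: M = 1.80×10⁻³
  epoxy: M = 1.50×10⁻³
The maximum is for silicon nitride.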